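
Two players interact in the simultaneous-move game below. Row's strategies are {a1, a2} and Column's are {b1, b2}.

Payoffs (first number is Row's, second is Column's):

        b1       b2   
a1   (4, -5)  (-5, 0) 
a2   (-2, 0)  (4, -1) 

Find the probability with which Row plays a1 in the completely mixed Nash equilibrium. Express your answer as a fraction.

1/6

Let r be the probability that Row plays a1. In a completely mixed equilibrium, Column must be indifferent between b1 and b2.
Column's expected payoff from b1 is −5r; from b2 it is −(1−r).
Setting these equal: −5r = r − 1, so r = 1/6.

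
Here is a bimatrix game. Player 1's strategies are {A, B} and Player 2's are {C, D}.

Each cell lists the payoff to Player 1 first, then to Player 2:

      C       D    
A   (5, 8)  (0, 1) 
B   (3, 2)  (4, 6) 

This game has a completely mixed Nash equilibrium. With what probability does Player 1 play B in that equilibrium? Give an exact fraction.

7/11

Let r be the probability that Player 1 plays A. In a completely mixed equilibrium, Player 2 must be indifferent between C and D.
Player 2's expected payoff from C is 8r + 2(1−r); from D it is r + 6(1−r).
Setting these equal: 6r + 2 = −5r + 6, so r = 4/11.
Therefore Player 1 plays B with probability 1 − 4/11 = 7/11.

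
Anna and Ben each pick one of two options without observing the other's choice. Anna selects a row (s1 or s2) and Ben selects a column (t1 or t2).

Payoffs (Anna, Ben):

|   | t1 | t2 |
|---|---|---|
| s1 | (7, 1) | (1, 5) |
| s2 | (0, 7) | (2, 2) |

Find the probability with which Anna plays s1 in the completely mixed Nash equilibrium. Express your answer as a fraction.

Let p be the probability that Anna plays s1. In a completely mixed equilibrium, Ben must be indifferent between t1 and t2.
Ben's expected payoff from t1 is p + 7(1−p); from t2 it is 5p + 2(1−p).
Setting these equal: −6p + 7 = 3p + 2, so p = 5/9.

5/9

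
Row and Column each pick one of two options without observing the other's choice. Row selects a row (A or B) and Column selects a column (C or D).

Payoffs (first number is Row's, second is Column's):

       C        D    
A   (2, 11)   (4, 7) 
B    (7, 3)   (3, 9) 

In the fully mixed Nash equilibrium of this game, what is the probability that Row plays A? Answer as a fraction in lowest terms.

3/5

Let p be the probability that Row plays A. In a completely mixed equilibrium, Column must be indifferent between C and D.
Column's expected payoff from C is 11p + 3(1−p); from D it is 7p + 9(1−p).
Setting these equal: 8p + 3 = −2p + 9, so p = 3/5.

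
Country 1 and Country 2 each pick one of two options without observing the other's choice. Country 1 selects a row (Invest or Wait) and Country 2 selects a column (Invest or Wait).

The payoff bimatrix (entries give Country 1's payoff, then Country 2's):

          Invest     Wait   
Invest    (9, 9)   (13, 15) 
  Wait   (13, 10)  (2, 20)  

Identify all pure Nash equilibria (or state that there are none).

(Invest, Invest): Country 1 prefers Wait (13 > 9); Country 2 prefers Wait (15 > 9) — not an equilibrium.
(Invest, Wait): Country 1 gets 13 ≥ 2 from Wait, and Country 2 gets 15 ≥ 9 from Invest — Nash equilibrium.
(Wait, Invest): Country 2 prefers Wait (20 > 10) — not an equilibrium.
(Wait, Wait): Country 1 prefers Invest (13 > 2) — not an equilibrium.

(Invest, Wait)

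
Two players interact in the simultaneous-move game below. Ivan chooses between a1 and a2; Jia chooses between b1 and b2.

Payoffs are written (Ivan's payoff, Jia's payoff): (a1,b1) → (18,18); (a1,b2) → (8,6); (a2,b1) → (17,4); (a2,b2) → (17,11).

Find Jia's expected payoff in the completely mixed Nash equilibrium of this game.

174/19

First find x, the probability Ivan plays a1, from Jia's indifference between b1 and b2: 18x + 4(1−x) = 6x + 11(1−x), giving x = 7/19.
Since Jia is indifferent in equilibrium, Jia's expected payoff equals the payoff from either column against (7/19, 12/19). Using b1: 18(7/19) + 4(12/19) = 174/19.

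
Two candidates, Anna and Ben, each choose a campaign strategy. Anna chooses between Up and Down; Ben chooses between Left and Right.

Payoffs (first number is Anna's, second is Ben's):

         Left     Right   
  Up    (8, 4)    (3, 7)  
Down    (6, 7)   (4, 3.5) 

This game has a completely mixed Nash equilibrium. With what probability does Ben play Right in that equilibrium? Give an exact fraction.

2/3

Let y be the probability that Ben plays Left. In a completely mixed equilibrium, Anna must be indifferent between Up and Down.
Anna's expected payoff from Up is 8y + 3(1−y); from Down it is 6y + 4(1−y).
Setting these equal: 5y + 3 = 2y + 4, so y = 1/3.
Therefore Ben plays Right with probability 1 − 1/3 = 2/3.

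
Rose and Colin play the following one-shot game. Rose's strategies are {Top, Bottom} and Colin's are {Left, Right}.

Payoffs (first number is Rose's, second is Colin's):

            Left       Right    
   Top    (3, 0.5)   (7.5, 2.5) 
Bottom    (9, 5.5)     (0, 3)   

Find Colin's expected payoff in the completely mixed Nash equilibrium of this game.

First find x, the probability Rose plays Top, from Colin's indifference between Left and Right: 0.5x + 5.5(1−x) = 2.5x + 3(1−x), giving x = 5/9.
Since Colin is indifferent in equilibrium, Colin's expected payoff equals the payoff from either column against (5/9, 4/9). Using Left: 0.5(5/9) + 5.5(4/9) = 49/18.

49/18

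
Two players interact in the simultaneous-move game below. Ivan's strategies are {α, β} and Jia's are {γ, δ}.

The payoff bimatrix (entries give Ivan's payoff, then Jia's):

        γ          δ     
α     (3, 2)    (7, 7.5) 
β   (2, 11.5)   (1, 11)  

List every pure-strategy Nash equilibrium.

(α, δ)

(α, γ): Jia prefers δ (7.5 > 2) — not an equilibrium.
(α, δ): Ivan gets 7 ≥ 1 from β, and Jia gets 7.5 ≥ 2 from γ — Nash equilibrium.
(β, γ): Ivan prefers α (3 > 2) — not an equilibrium.
(β, δ): Ivan prefers α (7 > 1); Jia prefers γ (11.5 > 11) — not an equilibrium.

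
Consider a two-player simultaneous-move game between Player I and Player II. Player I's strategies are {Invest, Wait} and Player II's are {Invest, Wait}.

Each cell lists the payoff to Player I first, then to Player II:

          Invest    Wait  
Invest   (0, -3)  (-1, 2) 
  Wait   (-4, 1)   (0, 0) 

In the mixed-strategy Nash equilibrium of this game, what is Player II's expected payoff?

1/3

First find p, the probability Player I plays Invest, from Player II's indifference between Invest and Wait: −3p + (1−p) = 2p, giving p = 1/6.
Since Player II is indifferent in equilibrium, Player II's expected payoff equals the payoff from either column against (1/6, 5/6). Using Invest: −3(1/6) + (5/6) = 1/3.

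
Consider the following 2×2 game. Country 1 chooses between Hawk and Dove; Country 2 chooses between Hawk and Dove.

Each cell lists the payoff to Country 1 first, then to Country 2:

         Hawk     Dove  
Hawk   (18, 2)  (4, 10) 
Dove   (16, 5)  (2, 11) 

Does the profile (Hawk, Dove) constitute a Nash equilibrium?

Yes

At (Hawk, Dove), Country 1 earns 4; switching to Dove would give 2, so Country 1 has no profitable deviation.
Country 2 earns 10; switching to Hawk would give 2, so Country 2 has no profitable deviation.
Neither player can gain by a unilateral deviation, so this profile is a Nash equilibrium.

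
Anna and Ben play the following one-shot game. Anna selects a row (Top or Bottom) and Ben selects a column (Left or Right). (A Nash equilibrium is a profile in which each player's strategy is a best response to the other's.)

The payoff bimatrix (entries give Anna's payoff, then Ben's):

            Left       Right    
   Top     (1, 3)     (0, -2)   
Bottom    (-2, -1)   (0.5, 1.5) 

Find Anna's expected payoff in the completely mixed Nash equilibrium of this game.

1/7

First find q, the probability Ben plays Left, from Anna's indifference between Top and Bottom: q = −2q + 0.5(1−q), giving q = 1/7.
Since Anna is indifferent in equilibrium, Anna's expected payoff equals the payoff from either row against (1/7, 6/7). Using Top: (1/7) = 1/7.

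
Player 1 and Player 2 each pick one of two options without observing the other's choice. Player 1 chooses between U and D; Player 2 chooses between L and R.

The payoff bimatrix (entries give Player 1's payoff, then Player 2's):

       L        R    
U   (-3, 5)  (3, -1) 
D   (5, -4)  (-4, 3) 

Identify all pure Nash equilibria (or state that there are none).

none

(U, L): Player 1 prefers D (5 > -3) — not an equilibrium.
(U, R): Player 2 prefers L (5 > -1) — not an equilibrium.
(D, L): Player 2 prefers R (3 > -4) — not an equilibrium.
(D, R): Player 1 prefers U (3 > -4) — not an equilibrium.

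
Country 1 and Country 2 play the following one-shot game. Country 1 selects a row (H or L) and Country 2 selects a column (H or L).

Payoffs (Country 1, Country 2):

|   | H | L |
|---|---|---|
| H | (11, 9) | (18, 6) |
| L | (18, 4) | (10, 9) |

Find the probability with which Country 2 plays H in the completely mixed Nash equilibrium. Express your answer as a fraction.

8/15

Let y be the probability that Country 2 plays H. In a completely mixed equilibrium, Country 1 must be indifferent between H and L.
Country 1's expected payoff from H is 11y + 18(1−y); from L it is 18y + 10(1−y).
Setting these equal: −7y + 18 = 8y + 10, so y = 8/15.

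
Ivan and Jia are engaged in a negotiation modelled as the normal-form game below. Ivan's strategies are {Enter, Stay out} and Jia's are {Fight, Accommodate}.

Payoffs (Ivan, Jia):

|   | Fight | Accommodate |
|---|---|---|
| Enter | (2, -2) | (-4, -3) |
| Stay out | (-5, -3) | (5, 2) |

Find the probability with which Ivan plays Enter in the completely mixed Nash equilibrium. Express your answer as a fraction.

5/6

Let x be the probability that Ivan plays Enter. In a completely mixed equilibrium, Jia must be indifferent between Fight and Accommodate.
Jia's expected payoff from Fight is −2x − 3(1−x); from Accommodate it is −3x + 2(1−x).
Setting these equal: x − 3 = −5x + 2, so x = 5/6.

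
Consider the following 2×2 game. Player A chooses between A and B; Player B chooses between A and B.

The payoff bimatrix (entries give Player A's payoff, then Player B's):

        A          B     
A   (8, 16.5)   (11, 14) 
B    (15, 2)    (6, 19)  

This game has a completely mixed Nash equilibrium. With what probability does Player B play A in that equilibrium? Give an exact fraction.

Let c be the probability that Player B plays A. In a completely mixed equilibrium, Player A must be indifferent between A and B.
Player A's expected payoff from A is 8c + 11(1−c); from B it is 15c + 6(1−c).
Setting these equal: −3c + 11 = 9c + 6, so c = 5/12.

5/12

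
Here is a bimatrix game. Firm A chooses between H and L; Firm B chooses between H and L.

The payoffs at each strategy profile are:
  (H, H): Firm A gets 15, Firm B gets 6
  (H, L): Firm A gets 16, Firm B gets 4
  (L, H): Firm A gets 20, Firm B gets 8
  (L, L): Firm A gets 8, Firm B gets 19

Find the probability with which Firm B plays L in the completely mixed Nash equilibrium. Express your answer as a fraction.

Let q be the probability that Firm B plays H. In a completely mixed equilibrium, Firm A must be indifferent between H and L.
Firm A's expected payoff from H is 15q + 16(1−q); from L it is 20q + 8(1−q).
Setting these equal: −q + 16 = 12q + 8, so q = 8/13.
Therefore Firm B plays L with probability 1 − 8/13 = 5/13.

5/13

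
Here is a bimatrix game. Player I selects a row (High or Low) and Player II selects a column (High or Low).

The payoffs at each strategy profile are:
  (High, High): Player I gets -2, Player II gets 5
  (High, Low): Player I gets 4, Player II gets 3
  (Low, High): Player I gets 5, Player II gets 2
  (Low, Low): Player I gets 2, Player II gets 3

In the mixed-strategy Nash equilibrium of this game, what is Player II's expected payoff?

First find p, the probability Player I plays High, from Player II's indifference between High and Low: 5p + 2(1−p) = 3p + 3(1−p), giving p = 1/3.
Since Player II is indifferent in equilibrium, Player II's expected payoff equals the payoff from either column against (1/3, 2/3). Using High: 5(1/3) + 2(2/3) = 3.

3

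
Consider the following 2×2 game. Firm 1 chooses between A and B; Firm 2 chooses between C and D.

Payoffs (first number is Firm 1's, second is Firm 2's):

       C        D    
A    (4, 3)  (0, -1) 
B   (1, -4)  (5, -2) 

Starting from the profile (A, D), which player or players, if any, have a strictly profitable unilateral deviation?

Both

Firm 1 at (A, D) earns 0; deviating to B yields 5 — a strict improvement.
Firm 2 earns -1; deviating to C yields 3 — a strict improvement.
Both Firm 1 and Firm 2 have strictly profitable deviations.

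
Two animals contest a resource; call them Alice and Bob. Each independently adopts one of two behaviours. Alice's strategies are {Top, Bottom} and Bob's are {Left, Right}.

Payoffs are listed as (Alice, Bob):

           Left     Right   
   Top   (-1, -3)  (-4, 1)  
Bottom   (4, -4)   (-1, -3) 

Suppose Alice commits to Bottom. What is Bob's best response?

Right

Against Bottom, Bob earns -4 from Left and -3 from Right.
So Right is the best response.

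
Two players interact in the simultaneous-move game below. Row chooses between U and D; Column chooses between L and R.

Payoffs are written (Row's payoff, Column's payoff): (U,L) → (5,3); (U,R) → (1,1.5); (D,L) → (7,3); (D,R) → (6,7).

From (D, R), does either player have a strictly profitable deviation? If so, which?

Neither

Row at (D, R) earns 6; deviating to U yields 1 — not better.
Column earns 7; deviating to L yields 3 — not better.
Neither player can strictly improve; the profile is a Nash equilibrium.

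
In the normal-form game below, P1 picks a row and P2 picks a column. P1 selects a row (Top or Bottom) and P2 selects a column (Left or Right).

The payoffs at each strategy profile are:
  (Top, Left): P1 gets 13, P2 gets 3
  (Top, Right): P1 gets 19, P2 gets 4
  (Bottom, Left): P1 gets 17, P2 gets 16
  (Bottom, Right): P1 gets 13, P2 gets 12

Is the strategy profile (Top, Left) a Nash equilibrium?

At (Top, Left), P1 earns 13; switching to Bottom would give 17, so P1 would deviate.
P2 earns 3; switching to Right would give 4, so P2 would deviate.
Since at least one player can profitably deviate, this is not a Nash equilibrium.

No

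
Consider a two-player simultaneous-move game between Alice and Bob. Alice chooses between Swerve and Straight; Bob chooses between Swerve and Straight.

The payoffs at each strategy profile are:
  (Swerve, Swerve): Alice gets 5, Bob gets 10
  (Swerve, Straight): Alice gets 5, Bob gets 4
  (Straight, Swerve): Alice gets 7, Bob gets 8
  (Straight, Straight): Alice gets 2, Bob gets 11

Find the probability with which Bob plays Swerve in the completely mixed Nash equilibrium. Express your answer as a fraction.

Let q be the probability that Bob plays Swerve. In a completely mixed equilibrium, Alice must be indifferent between Swerve and Straight.
Alice's expected payoff from Swerve is 5q + 5(1−q); from Straight it is 7q + 2(1−q).
Setting these equal: 5 = 5q + 2, so q = 3/5.

3/5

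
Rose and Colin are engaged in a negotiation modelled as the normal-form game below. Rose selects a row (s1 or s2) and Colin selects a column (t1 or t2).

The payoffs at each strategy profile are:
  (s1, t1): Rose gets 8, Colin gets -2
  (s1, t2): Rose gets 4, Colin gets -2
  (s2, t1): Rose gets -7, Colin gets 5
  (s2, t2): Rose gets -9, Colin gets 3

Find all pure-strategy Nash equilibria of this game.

(s1, t1) and (s1, t2)

(s1, t1): Rose gets 8 ≥ -7 from s2, and Colin gets -2 ≥ -2 from t2 — Nash equilibrium.
(s1, t2): Rose gets 4 ≥ -9 from s2, and Colin gets -2 ≥ -2 from t1 — Nash equilibrium.
(s2, t1): Rose prefers s1 (8 > -7) — not an equilibrium.
(s2, t2): Rose prefers s1 (4 > -9); Colin prefers t1 (5 > 3) — not an equilibrium.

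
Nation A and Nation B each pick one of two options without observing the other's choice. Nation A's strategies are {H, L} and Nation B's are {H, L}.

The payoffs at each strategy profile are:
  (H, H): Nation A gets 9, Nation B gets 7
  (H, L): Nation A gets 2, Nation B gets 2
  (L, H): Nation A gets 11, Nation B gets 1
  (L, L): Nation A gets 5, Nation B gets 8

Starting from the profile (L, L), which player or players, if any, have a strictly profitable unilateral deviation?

Nation A at (L, L) earns 5; deviating to H yields 2 — not better.
Nation B earns 8; deviating to H yields 1 — not better.
Neither player can strictly improve; the profile is a Nash equilibrium.

Neither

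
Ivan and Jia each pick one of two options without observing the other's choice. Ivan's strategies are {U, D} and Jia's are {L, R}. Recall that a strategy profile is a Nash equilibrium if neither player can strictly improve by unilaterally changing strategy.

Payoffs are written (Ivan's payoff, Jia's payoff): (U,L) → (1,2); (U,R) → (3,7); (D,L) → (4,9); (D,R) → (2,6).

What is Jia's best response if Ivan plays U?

Against U, Jia earns 2 from L and 7 from R.
So R is the best response.

R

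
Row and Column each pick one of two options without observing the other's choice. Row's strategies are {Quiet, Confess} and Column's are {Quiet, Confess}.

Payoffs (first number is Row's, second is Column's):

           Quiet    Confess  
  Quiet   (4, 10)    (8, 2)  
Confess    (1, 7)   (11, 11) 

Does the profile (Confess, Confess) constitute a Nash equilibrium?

Yes

At (Confess, Confess), Row earns 11; switching to Quiet would give 8, so Row has no profitable deviation.
Column earns 11; switching to Quiet would give 7, so Column has no profitable deviation.
Neither player can gain by a unilateral deviation, so this profile is a Nash equilibrium.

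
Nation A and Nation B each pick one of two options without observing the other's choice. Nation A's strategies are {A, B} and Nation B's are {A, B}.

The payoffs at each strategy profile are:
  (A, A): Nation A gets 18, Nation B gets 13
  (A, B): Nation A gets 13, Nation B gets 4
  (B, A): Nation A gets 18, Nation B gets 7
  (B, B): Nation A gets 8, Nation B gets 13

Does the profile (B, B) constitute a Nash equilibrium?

At (B, B), Nation A earns 8; switching to A would give 13, so Nation A would deviate.
Nation B earns 13; switching to A would give 7, so Nation B has no profitable deviation.
Since at least one player can profitably deviate, this is not a Nash equilibrium.

No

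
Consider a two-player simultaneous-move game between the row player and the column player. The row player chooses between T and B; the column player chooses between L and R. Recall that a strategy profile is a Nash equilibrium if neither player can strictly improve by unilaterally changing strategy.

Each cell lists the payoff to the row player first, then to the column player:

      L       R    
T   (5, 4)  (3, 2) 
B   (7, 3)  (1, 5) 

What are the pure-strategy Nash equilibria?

(T, L): the row player prefers B (7 > 5) — not an equilibrium.
(T, R): the column player prefers L (4 > 2) — not an equilibrium.
(B, L): the column player prefers R (5 > 3) — not an equilibrium.
(B, R): the row player prefers T (3 > 1) — not an equilibrium.

none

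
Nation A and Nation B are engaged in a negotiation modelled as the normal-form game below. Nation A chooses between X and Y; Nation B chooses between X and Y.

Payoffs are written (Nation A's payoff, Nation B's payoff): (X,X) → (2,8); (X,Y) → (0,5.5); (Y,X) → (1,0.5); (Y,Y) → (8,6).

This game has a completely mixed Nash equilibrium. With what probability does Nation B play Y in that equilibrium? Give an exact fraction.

Let q be the probability that Nation B plays X. In a completely mixed equilibrium, Nation A must be indifferent between X and Y.
Nation A's expected payoff from X is 2q; from Y it is q + 8(1−q).
Setting these equal: 2q = −7q + 8, so q = 8/9.
Therefore Nation B plays Y with probability 1 − 8/9 = 1/9.

1/9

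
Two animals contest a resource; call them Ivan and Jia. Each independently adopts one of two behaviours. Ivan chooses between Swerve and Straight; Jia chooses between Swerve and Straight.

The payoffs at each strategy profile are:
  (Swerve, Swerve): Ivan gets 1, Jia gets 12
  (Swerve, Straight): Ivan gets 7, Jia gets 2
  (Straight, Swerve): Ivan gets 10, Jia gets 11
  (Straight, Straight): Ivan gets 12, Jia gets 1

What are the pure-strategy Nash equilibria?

(Straight, Swerve)

(Swerve, Swerve): Ivan prefers Straight (10 > 1) — not an equilibrium.
(Swerve, Straight): Ivan prefers Straight (12 > 7); Jia prefers Swerve (12 > 2) — not an equilibrium.
(Straight, Swerve): Ivan gets 10 ≥ 1 from Swerve, and Jia gets 11 ≥ 1 from Straight — Nash equilibrium.
(Straight, Straight): Jia prefers Swerve (11 > 1) — not an equilibrium.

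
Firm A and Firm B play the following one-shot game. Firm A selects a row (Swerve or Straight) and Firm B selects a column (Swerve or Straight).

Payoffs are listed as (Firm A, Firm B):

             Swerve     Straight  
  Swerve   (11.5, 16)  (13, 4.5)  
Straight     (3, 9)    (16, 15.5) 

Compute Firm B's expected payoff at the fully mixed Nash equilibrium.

First find p, the probability Firm A plays Swerve, from Firm B's indifference between Swerve and Straight: 16p + 9(1−p) = 4.5p + 15.5(1−p), giving p = 13/36.
Since Firm B is indifferent in equilibrium, Firm B's expected payoff equals the payoff from either column against (13/36, 23/36). Using Swerve: 16(13/36) + 9(23/36) = 415/36.

415/36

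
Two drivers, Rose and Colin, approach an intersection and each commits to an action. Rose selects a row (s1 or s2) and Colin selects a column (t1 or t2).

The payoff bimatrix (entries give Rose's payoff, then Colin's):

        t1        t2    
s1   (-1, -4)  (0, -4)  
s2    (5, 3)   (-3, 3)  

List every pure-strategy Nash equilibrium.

(s1, t2) and (s2, t1)

(s1, t1): Rose prefers s2 (5 > -1) — not an equilibrium.
(s1, t2): Rose gets 0 ≥ -3 from s2, and Colin gets -4 ≥ -4 from t1 — Nash equilibrium.
(s2, t1): Rose gets 5 ≥ -1 from s1, and Colin gets 3 ≥ 3 from t2 — Nash equilibrium.
(s2, t2): Rose prefers s1 (0 > -3) — not an equilibrium.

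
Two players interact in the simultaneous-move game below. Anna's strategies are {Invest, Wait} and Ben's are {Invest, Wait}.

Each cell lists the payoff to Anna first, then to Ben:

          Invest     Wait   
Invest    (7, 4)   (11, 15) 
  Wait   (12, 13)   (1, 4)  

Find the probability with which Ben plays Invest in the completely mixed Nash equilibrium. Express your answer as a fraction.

2/3

Let c be the probability that Ben plays Invest. In a completely mixed equilibrium, Anna must be indifferent between Invest and Wait.
Anna's expected payoff from Invest is 7c + 11(1−c); from Wait it is 12c + (1−c).
Setting these equal: −4c + 11 = 11c + 1, so c = 2/3.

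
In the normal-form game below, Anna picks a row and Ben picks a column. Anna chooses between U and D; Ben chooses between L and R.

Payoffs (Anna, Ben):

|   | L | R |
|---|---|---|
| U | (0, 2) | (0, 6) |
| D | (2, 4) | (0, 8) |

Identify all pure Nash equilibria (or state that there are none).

(U, R) and (D, R)

(U, L): Anna prefers D (2 > 0); Ben prefers R (6 > 2) — not an equilibrium.
(U, R): Anna gets 0 ≥ 0 from D, and Ben gets 6 ≥ 2 from L — Nash equilibrium.
(D, L): Ben prefers R (8 > 4) — not an equilibrium.
(D, R): Anna gets 0 ≥ 0 from U, and Ben gets 8 ≥ 4 from L — Nash equilibrium.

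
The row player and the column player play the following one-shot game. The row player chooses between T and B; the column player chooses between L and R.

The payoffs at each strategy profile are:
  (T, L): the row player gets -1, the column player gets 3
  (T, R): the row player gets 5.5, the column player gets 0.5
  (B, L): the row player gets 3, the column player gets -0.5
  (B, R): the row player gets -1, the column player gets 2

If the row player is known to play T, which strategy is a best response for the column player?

L

Against T, the column player earns 3 from L and 0.5 from R.
So L is the best response.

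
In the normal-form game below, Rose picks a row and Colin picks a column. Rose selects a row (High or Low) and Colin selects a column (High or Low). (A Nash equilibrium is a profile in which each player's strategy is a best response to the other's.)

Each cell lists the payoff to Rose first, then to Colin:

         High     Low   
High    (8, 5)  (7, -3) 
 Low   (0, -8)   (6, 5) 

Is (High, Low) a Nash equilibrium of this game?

No

At (High, Low), Rose earns 7; switching to Low would give 6, so Rose has no profitable deviation.
Colin earns -3; switching to High would give 5, so Colin would deviate.
Since at least one player can profitably deviate, this is not a Nash equilibrium.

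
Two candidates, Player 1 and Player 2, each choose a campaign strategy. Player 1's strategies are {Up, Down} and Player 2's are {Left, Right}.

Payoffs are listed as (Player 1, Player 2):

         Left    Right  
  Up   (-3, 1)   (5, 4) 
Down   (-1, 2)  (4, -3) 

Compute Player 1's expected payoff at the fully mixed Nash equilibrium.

First find q, the probability Player 2 plays Left, from Player 1's indifference between Up and Down: −3q + 5(1−q) = −q + 4(1−q), giving q = 1/3.
Since Player 1 is indifferent in equilibrium, Player 1's expected payoff equals the payoff from either row against (1/3, 2/3). Using Up: −3(1/3) + 5(2/3) = 7/3.

7/3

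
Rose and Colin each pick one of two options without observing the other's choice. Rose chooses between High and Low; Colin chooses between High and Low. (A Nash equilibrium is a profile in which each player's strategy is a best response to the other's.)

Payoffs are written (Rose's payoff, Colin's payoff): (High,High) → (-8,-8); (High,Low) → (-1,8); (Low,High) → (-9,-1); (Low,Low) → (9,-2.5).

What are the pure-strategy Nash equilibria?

none

(High, High): Colin prefers Low (8 > -8) — not an equilibrium.
(High, Low): Rose prefers Low (9 > -1) — not an equilibrium.
(Low, High): Rose prefers High (-8 > -9) — not an equilibrium.
(Low, Low): Colin prefers High (-1 > -2.5) — not an equilibrium.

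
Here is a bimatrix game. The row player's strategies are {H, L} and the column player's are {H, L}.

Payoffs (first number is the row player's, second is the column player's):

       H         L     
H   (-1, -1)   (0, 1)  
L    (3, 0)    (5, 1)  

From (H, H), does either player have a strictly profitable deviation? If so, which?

Both

The row player at (H, H) earns -1; deviating to L yields 3 — a strict improvement.
The column player earns -1; deviating to L yields 1 — a strict improvement.
Both the row player and the column player have strictly profitable deviations.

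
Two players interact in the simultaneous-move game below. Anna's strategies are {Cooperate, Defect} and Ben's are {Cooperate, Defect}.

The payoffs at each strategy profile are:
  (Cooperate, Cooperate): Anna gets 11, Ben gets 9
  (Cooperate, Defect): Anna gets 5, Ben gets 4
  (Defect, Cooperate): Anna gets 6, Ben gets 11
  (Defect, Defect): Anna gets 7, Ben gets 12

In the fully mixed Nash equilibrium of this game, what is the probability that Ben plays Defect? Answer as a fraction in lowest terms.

Let q be the probability that Ben plays Cooperate. In a completely mixed equilibrium, Anna must be indifferent between Cooperate and Defect.
Anna's expected payoff from Cooperate is 11q + 5(1−q); from Defect it is 6q + 7(1−q).
Setting these equal: 6q + 5 = −q + 7, so q = 2/7.
Therefore Ben plays Defect with probability 1 − 2/7 = 5/7.

5/7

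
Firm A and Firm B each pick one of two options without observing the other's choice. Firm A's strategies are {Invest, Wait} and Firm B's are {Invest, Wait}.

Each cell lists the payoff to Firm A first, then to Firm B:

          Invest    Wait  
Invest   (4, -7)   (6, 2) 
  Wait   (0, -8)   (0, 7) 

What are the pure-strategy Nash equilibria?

(Invest, Wait)

(Invest, Invest): Firm B prefers Wait (2 > -7) — not an equilibrium.
(Invest, Wait): Firm A gets 6 ≥ 0 from Wait, and Firm B gets 2 ≥ -7 from Invest — Nash equilibrium.
(Wait, Invest): Firm A prefers Invest (4 > 0); Firm B prefers Wait (7 > -8) — not an equilibrium.
(Wait, Wait): Firm A prefers Invest (6 > 0) — not an equilibrium.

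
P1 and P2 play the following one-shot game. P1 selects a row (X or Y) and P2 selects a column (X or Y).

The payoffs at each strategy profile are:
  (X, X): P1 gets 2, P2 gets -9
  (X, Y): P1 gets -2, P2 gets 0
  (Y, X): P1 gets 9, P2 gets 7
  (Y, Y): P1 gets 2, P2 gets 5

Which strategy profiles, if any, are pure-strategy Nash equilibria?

(X, X): P1 prefers Y (9 > 2); P2 prefers Y (0 > -9) — not an equilibrium.
(X, Y): P1 prefers Y (2 > -2) — not an equilibrium.
(Y, X): P1 gets 9 ≥ 2 from X, and P2 gets 7 ≥ 5 from Y — Nash equilibrium.
(Y, Y): P2 prefers X (7 > 5) — not an equilibrium.

(Y, X)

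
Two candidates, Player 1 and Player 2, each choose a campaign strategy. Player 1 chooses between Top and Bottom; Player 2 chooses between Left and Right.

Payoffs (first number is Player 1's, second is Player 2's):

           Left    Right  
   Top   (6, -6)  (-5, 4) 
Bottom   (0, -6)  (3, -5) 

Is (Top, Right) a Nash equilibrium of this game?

At (Top, Right), Player 1 earns -5; switching to Bottom would give 3, so Player 1 would deviate.
Player 2 earns 4; switching to Left would give -6, so Player 2 has no profitable deviation.
Since at least one player can profitably deviate, this is not a Nash equilibrium.

No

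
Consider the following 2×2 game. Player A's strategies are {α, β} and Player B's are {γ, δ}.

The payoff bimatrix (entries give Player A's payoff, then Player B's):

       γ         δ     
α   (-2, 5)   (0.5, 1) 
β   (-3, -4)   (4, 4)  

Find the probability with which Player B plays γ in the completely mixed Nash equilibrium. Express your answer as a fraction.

Let q be the probability that Player B plays γ. In a completely mixed equilibrium, Player A must be indifferent between α and β.
Player A's expected payoff from α is −2q + 0.5(1−q); from β it is −3q + 4(1−q).
Setting these equal: −2.5q + 0.5 = −7q + 4, so q = 7/9.

7/9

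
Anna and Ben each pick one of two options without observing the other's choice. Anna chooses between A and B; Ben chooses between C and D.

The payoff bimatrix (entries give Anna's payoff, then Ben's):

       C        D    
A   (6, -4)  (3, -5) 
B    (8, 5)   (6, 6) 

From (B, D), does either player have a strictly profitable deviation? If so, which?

Anna at (B, D) earns 6; deviating to A yields 3 — not better.
Ben earns 6; deviating to C yields 5 — not better.
Neither player can strictly improve; the profile is a Nash equilibrium.

Neither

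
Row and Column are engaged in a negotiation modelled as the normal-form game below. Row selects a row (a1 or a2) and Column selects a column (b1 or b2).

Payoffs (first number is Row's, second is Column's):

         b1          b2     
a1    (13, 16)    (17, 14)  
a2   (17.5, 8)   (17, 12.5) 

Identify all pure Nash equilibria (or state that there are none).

(a2, b2)

(a1, b1): Row prefers a2 (17.5 > 13) — not an equilibrium.
(a1, b2): Column prefers b1 (16 > 14) — not an equilibrium.
(a2, b1): Column prefers b2 (12.5 > 8) — not an equilibrium.
(a2, b2): Row gets 17 ≥ 17 from a1, and Column gets 12.5 ≥ 8 from b1 — Nash equilibrium.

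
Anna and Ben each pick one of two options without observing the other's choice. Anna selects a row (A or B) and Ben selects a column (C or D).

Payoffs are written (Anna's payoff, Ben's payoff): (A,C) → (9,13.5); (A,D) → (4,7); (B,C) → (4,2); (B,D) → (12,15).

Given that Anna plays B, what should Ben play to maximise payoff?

D

Against B, Ben earns 2 from C and 15 from D.
So D is the best response.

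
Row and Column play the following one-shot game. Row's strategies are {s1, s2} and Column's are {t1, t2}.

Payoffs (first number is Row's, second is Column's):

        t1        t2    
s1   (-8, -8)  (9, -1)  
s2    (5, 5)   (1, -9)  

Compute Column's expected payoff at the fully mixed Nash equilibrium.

First find p, the probability Row plays s1, from Column's indifference between t1 and t2: −8p + 5(1−p) = −p − 9(1−p), giving p = 2/3.
Since Column is indifferent in equilibrium, Column's expected payoff equals the payoff from either column against (2/3, 1/3). Using t1: −8(2/3) + 5(1/3) = -11/3.

-11/3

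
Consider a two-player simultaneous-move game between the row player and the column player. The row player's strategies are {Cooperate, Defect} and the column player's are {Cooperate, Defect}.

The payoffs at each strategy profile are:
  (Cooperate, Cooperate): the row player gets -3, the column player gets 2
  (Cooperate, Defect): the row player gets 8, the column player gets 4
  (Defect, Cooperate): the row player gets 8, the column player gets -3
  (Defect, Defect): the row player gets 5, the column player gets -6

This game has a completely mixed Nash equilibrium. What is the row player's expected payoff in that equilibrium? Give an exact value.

First find y, the probability the column player plays Cooperate, from the row player's indifference between Cooperate and Defect: −3y + 8(1−y) = 8y + 5(1−y), giving y = 3/14.
Since the row player is indifferent in equilibrium, the row player's expected payoff equals the payoff from either row against (3/14, 11/14). Using Cooperate: −3(3/14) + 8(11/14) = 79/14.

79/14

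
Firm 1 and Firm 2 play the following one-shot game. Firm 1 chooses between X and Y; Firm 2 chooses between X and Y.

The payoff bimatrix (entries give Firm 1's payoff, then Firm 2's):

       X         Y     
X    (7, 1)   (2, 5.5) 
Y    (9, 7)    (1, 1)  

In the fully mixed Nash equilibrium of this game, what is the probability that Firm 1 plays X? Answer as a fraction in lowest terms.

Let x be the probability that Firm 1 plays X. In a completely mixed equilibrium, Firm 2 must be indifferent between X and Y.
Firm 2's expected payoff from X is x + 7(1−x); from Y it is 5.5x + (1−x).
Setting these equal: −6x + 7 = 4.5x + 1, so x = 4/7.

4/7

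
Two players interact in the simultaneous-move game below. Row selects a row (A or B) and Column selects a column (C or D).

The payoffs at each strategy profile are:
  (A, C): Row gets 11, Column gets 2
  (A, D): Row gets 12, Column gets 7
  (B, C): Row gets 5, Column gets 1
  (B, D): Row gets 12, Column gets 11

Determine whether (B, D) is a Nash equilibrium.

At (B, D), Row earns 12; switching to A would give 12, so Row has no profitable deviation.
Column earns 11; switching to C would give 1, so Column has no profitable deviation.
Neither player can gain by a unilateral deviation, so this profile is a Nash equilibrium.

Yes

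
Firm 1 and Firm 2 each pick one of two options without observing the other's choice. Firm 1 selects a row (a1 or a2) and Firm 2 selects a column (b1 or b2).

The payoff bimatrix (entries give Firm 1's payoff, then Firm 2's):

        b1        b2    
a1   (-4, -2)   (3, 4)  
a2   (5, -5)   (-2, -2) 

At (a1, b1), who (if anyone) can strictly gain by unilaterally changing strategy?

Firm 1 at (a1, b1) earns -4; deviating to a2 yields 5 — a strict improvement.
Firm 2 earns -2; deviating to b2 yields 4 — a strict improvement.
Both Firm 1 and Firm 2 have strictly profitable deviations.

Both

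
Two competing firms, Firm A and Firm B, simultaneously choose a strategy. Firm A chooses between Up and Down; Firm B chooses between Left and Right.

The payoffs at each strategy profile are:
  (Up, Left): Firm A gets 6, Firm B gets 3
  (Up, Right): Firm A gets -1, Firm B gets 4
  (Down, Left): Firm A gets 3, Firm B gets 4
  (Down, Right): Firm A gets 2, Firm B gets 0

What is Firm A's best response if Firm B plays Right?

Down

Against Right, Firm A earns -1 from Up and 2 from Down.
So Down is the best response.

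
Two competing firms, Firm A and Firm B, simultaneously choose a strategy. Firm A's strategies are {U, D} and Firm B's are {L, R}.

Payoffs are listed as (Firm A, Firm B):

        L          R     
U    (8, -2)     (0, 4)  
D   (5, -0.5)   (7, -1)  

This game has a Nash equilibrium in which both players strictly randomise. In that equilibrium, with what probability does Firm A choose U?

1/13

Let p be the probability that Firm A plays U. In a completely mixed equilibrium, Firm B must be indifferent between L and R.
Firm B's expected payoff from L is −2p − 0.5(1−p); from R it is 4p − (1−p).
Setting these equal: −1.5p − 0.5 = 5p − 1, so p = 1/13.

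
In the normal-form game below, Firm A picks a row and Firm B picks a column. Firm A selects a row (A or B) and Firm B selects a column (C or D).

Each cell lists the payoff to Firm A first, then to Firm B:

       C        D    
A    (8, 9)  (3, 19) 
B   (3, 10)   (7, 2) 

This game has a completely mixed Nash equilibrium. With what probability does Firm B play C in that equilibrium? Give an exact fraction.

4/9

Let c be the probability that Firm B plays C. In a completely mixed equilibrium, Firm A must be indifferent between A and B.
Firm A's expected payoff from A is 8c + 3(1−c); from B it is 3c + 7(1−c).
Setting these equal: 5c + 3 = −4c + 7, so c = 4/9.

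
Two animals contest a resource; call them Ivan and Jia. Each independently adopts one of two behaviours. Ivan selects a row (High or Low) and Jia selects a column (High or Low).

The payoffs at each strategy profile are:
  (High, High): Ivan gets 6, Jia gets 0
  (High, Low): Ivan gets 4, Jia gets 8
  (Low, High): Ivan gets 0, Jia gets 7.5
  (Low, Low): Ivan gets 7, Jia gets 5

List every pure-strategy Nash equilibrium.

(High, High): Jia prefers Low (8 > 0) — not an equilibrium.
(High, Low): Ivan prefers Low (7 > 4) — not an equilibrium.
(Low, High): Ivan prefers High (6 > 0) — not an equilibrium.
(Low, Low): Jia prefers High (7.5 > 5) — not an equilibrium.

none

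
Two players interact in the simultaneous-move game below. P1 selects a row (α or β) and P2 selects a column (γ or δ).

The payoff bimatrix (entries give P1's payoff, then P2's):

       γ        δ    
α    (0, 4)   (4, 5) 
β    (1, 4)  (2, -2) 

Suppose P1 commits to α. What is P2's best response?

Against α, P2 earns 4 from γ and 5 from δ.
So δ is the best response.

δ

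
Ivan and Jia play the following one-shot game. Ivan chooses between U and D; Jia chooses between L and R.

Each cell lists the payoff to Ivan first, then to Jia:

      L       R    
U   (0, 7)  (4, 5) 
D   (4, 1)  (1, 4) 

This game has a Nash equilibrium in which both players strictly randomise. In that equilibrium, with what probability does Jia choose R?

4/7

Let y be the probability that Jia plays L. In a completely mixed equilibrium, Ivan must be indifferent between U and D.
Ivan's expected payoff from U is 4(1−y); from D it is 4y + (1−y).
Setting these equal: −4y + 4 = 3y + 1, so y = 3/7.
Therefore Jia plays R with probability 1 − 3/7 = 4/7.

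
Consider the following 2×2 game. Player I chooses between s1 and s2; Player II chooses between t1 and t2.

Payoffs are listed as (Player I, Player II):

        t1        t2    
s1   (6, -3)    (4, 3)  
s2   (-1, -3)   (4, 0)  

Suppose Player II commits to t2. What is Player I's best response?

Against t2, Player I earns 4 from s1 and 4 from s2.
So either strategy is a best response.

either — both s1 and s2 are best responses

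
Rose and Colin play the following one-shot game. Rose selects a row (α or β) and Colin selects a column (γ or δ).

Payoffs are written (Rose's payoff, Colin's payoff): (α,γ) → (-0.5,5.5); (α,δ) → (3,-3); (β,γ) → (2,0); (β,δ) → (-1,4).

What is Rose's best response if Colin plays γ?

β

Against γ, Rose earns -0.5 from α and 2 from β.
So β is the best response.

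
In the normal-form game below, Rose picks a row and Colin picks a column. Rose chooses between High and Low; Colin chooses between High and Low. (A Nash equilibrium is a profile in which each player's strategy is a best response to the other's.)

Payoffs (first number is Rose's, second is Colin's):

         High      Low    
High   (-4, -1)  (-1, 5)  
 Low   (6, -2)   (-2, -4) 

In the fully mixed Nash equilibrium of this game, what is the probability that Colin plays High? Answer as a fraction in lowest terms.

Let c be the probability that Colin plays High. In a completely mixed equilibrium, Rose must be indifferent between High and Low.
Rose's expected payoff from High is −4c − (1−c); from Low it is 6c − 2(1−c).
Setting these equal: −3c − 1 = 8c − 2, so c = 1/11.

1/11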